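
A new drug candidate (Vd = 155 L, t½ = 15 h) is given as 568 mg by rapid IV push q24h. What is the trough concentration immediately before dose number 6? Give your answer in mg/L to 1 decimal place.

f = (1/2)^(τ/t½) = (1/2)^(24/15) ≈ 0.3299.
C₀ = D/Vd = 568/155 ≈ 3.665 mg/L.
Before the 6th dose, 5 doses have been given. Superposition: Cmin = C₀·(f + f² + … + f^5).
≈ 3.665 × (0.3299 + 0.1088 + 0.0359 + 0.0118 + 0.0039) ≈ 3.665 × 0.4903 ≈ 1.797 mg/L.

1.8 mg/L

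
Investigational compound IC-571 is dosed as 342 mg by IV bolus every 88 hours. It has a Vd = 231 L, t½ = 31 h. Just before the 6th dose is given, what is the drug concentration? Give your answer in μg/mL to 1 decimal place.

f = (1/2)^(τ/t½) = (1/2)^(88/31) ≈ 0.1398.
C₀ = D/Vd = 342/231 ≈ 1.481 μg/mL.
Before the 6th dose, 5 doses have been given. Superposition: Cmin = C₀·(f + f² + … + f^5).
≈ 1.481 × (0.1398 + 0.0195 + 0.0027 + 0.0004 + 0.0001) ≈ 1.481 × 0.1625 ≈ 0.241 μg/mL.

0.2 μg/mL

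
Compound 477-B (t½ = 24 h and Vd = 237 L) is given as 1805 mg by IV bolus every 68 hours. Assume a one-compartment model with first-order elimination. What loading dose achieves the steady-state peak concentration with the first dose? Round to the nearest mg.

f = (1/2)^(68/24) ≈ 0.140308; accumulation ratio R = 1/(1−f) ≈ 1.16321.
Loading dose to hit Cmax,ss on first dose: D_load = D_maint·R ≈ 1805 × 1.16321 ≈ 2099.59 mg.

2100 mg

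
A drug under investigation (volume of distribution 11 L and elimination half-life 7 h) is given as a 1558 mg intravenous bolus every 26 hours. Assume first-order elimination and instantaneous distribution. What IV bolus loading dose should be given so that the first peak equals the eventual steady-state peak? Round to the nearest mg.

f = (1/2)^(26/7) ≈ 0.076188; accumulation ratio R = 1/(1−f) ≈ 1.08247.
Loading dose to hit Cmax,ss on first dose: D_load = D_maint·R ≈ 1558 × 1.08247 ≈ 1686.49 mg.

1686 mg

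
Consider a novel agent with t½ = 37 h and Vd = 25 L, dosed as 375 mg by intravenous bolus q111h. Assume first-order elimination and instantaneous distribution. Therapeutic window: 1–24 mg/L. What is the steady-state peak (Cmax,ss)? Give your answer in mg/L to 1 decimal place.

The dosing interval is 3 half-lives, so f = 2^(−3) = 0.125.
At steady state, R = 1/(1 − 0.125) = 8/7.
Single-dose peak C₀ = D/Vd = 375/25 = 15 mg/L.
Steady-state peak Cmax,ss = C₀·R = 15 × 8/7 ≈ 17.143 mg/L.
Peak 17.1 mg/L vs MTC 24 mg/L: below toxic threshold.

17.1 mg/L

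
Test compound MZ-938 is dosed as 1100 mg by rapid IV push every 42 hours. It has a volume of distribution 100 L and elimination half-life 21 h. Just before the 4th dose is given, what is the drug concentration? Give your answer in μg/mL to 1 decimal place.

f = (1/2)^(τ/t½) = (1/2)^(42/21) ≈ 0.2500.
C₀ = D/Vd = 1100/100 ≈ 11.000 μg/mL.
Before the 4th dose, 3 doses have been given. Superposition: Cmin = C₀·(f + f² + … + f^3).
≈ 11.000 × (0.2500 + 0.0625 + 0.0156) ≈ 11.000 × 0.3281 ≈ 3.609 μg/mL.

3.6 μg/mL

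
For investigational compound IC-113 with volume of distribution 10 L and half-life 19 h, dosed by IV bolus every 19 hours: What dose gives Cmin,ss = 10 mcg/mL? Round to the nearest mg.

τ/t½ = 19/19 ≈ 1, so f = (1/2)^(19/19) ≈ 0.500000.
Cmin,ss = (D/Vd)·f/(1−f), so D = Cmin,ss·Vd·(1−f)/f.
D = 10 × 10 × (1−f)/f ≈ 10 × 10 × 1.00000 ≈ 100.00 mg.

100 mg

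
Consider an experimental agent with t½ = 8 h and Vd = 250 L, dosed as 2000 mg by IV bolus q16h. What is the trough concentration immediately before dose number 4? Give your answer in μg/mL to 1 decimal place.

2.6 μg/mL

f = (1/2)^(τ/t½) = (1/2)^(16/8) ≈ 0.2500.
C₀ = D/Vd = 2000/250 ≈ 8.000 μg/mL.
Before the 4th dose, 3 doses have been given. Superposition: Cmin = C₀·(f + f² + … + f^3).
≈ 8.000 × (0.2500 + 0.0625 + 0.0156) ≈ 8.000 × 0.3281 ≈ 2.625 μg/mL.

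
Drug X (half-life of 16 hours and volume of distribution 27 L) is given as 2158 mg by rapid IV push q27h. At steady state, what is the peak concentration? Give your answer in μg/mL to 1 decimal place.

Over one 27-h interval, 27/16 ≈ 1.6875 half-lives elapse, leaving f ≈ 0.3105 of each dose.
Accumulation ratio R = 1/(1 − f) ≈ 1/0.6895 ≈ 1.4503.
Each bolus raises the concentration by D/Vd = 2158/27 ≈ 79.926 μg/mL.
Cmax,ss = C₀/(1 − f) ≈ 79.926/0.6895 ≈ 115.919 μg/mL.

115.9 μg/mL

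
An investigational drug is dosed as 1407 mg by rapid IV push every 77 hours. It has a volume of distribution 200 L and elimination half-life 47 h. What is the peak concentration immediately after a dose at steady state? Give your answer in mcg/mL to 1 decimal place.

Over one 77-h interval, 77/47 ≈ 1.6383 half-lives elapse, leaving f ≈ 0.3212 of each dose.
Accumulation ratio R = 1/(1 − f) ≈ 1/0.6788 ≈ 1.4732.
Single-dose peak C₀ = D/Vd = 1407/200 ≈ 7.035 mcg/mL.
Steady-state peak Cmax,ss = C₀·R ≈ 7.035 × 1.4732 ≈ 10.364 mcg/mL.

10.4 mcg/mL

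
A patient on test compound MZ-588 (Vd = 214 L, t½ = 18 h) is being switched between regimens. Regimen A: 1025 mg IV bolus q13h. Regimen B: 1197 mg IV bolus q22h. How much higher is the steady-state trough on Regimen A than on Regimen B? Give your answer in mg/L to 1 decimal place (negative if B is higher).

Regimen A: f = (1/2)^(13/18) ≈ 0.6062; Cmin,ss = (1025/214)·f/(1−f) ≈ 7.373 mg/L.
Regimen B: f = (1/2)^(22/18) ≈ 0.4286; Cmin,ss = (1197/214)·f/(1−f) ≈ 4.196 mg/L.
Difference ≈ 7.373 − 4.196 ≈ 3.177 mg/L.

3.2 mg/L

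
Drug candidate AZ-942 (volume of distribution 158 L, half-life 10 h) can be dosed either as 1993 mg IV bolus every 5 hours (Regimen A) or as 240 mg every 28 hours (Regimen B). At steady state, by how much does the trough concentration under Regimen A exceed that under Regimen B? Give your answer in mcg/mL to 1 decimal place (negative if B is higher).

30.2 mcg/mL

Regimen A: f = (1/2)^(5/10) ≈ 0.7071; Cmin,ss = (1993/158)·f/(1−f) ≈ 30.452 mcg/mL.
Regimen B: f = (1/2)^(28/10) ≈ 0.1436; Cmin,ss = (240/158)·f/(1−f) ≈ 0.255 mcg/mL.
Difference ≈ 30.452 − 0.255 ≈ 30.197 mcg/mL.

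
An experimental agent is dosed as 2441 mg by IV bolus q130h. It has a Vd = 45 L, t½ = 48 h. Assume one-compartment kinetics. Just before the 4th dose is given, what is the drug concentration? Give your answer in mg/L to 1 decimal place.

9.8 mg/L

f = (1/2)^(τ/t½) = (1/2)^(130/48) ≈ 0.1530.
C₀ = D/Vd = 2441/45 ≈ 54.244 mg/L.
Before the 4th dose, 3 doses have been given. Superposition: Cmin = C₀·(f + f² + … + f^3).
≈ 54.244 × (0.1530 + 0.0234 + 0.0036) ≈ 54.244 × 0.1800 ≈ 9.764 mg/L.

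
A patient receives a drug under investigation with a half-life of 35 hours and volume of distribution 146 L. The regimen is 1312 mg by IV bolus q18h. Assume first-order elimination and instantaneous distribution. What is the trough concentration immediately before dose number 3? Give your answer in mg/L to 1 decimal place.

f = (1/2)^(τ/t½) = (1/2)^(18/35) ≈ 0.7001.
C₀ = D/Vd = 1312/146 ≈ 8.986 mg/L.
Before the 3rd dose, 2 doses have been given. Superposition: Cmin = C₀·(f + f²).
≈ 8.986 × (0.7001 + 0.4901) ≈ 8.986 × 1.1902 ≈ 10.695 mg/L.

10.7 mg/L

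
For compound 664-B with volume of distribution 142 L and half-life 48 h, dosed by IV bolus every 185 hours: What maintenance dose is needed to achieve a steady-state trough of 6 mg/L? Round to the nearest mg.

11469 mg

τ/t½ = 185/48 ≈ 3.8542, so f = (1/2)^(185/48) ≈ 0.069148.
Cmin,ss = (D/Vd)·f/(1−f), so D = Cmin,ss·Vd·(1−f)/f.
D = 6 × 142 × (1−f)/f ≈ 6 × 142 × 13.46173 ≈ 11469.39 mg.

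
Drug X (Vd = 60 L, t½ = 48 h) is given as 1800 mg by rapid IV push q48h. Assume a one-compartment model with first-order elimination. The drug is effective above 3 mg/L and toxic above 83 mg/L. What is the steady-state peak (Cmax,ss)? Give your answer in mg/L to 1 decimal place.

The dosing interval is 1 half-life, so f = 2^(−1) = 0.5.
Accumulation ratio R = 1/(1 − f) = 1/0.5 = 2/1.
Single-dose peak C₀ = D/Vd = 1800/60 = 30 mg/L.
Steady-state peak Cmax,ss = C₀·R = 30 × 2/1 ≈ 60.000 mg/L.
Peak 60.0 mg/L vs MTC 83 mg/L: below toxic threshold.

60.0 mg/L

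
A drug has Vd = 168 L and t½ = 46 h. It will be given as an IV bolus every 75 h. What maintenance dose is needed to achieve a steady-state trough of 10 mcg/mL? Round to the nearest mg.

τ/t½ = 75/46 ≈ 1.6304, so f = (1/2)^(75/46) ≈ 0.322991.
Cmin,ss = (D/Vd)·f/(1−f), so D = Cmin,ss·Vd·(1−f)/f.
D = 10 × 168 × (1−f)/f ≈ 10 × 168 × 2.09606 ≈ 3521.38 mg.

3521 mg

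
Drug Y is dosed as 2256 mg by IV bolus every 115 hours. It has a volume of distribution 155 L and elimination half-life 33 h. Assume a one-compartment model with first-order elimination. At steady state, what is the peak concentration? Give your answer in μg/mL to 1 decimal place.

τ/t½ = 115/33 ≈ 3.4848, so fraction remaining f = (1/2)^(115/33) ≈ 0.0893.
Accumulation ratio R = 1/(1 − f) ≈ 1/0.9107 ≈ 1.0981.
Each bolus raises the concentration by D/Vd = 2256/155 ≈ 14.555 μg/mL.
Steady-state peak Cmax,ss = C₀·R ≈ 14.555 × 1.0981 ≈ 15.983 μg/mL.

16.0 μg/mL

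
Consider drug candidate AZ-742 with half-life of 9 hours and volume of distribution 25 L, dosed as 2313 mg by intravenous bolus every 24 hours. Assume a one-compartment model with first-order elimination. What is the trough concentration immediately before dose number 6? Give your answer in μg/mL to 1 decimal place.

f = (1/2)^(τ/t½) = (1/2)^(24/9) ≈ 0.1575.
C₀ = D/Vd = 2313/25 ≈ 92.520 μg/mL.
Before the 6th dose, 5 doses have been given. Superposition: Cmin = C₀·(f + f² + … + f^5).
≈ 92.520 × (0.1575 + 0.0248 + 0.0039 + 0.0006 + 0.0001) ≈ 92.520 × 0.1869 ≈ 17.292 μg/mL.

17.3 μg/mL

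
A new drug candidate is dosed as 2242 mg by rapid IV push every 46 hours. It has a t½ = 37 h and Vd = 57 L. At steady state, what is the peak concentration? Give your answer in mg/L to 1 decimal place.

68.1 mg/L

τ/t½ = 46/37 ≈ 1.2432, so fraction remaining f = (1/2)^(46/37) ≈ 0.4224.
At steady state, accumulation factor R = 1/(1 − e^(−kτ)) ≈ 1.7313.
Each bolus raises the concentration by D/Vd = 2242/57 ≈ 39.333 mg/L.
Steady-state peak Cmax,ss = C₀·R ≈ 39.333 × 1.7313 ≈ 68.097 mg/L.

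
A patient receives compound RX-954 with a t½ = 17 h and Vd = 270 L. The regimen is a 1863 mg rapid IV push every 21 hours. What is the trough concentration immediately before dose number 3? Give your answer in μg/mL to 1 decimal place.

4.2 μg/mL

f = (1/2)^(τ/t½) = (1/2)^(21/17) ≈ 0.4248.
C₀ = D/Vd = 1863/270 ≈ 6.900 μg/mL.
Before the 3rd dose, 2 doses have been given. Superposition: Cmin = C₀·(f + f²).
≈ 6.900 × (0.4248 + 0.1805) ≈ 6.900 × 0.6053 ≈ 4.177 μg/mL.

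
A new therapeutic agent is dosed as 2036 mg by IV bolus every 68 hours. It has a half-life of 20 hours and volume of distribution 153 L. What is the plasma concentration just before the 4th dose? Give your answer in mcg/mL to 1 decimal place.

f = (1/2)^(τ/t½) = (1/2)^(68/20) ≈ 0.0947.
C₀ = D/Vd = 2036/153 ≈ 13.307 mcg/mL.
Before the 4th dose, 3 doses have been given. Superposition: Cmin = C₀·(f + f² + … + f^3).
≈ 13.307 × (0.0947 + 0.0090 + 0.0008) ≈ 13.307 × 0.1045 ≈ 1.391 mcg/mL.

1.4 mcg/mL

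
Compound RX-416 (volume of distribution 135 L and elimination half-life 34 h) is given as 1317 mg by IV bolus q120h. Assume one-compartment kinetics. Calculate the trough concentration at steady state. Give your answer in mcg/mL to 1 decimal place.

0.9 mcg/mL

k = ln2/t½ = ln2/34 ≈ 0.020387 h⁻¹; fraction remaining f = e^(−kτ) = e^(−0.020387×120) ≈ 0.0866.
Each bolus raises the concentration by D/Vd = 1317/135 ≈ 9.756 mcg/mL.
Steady-state trough Cmin,ss = C₀·f/(1−f) ≈ 9.756 × 0.0866/0.9134 ≈ 0.925 mcg/mL.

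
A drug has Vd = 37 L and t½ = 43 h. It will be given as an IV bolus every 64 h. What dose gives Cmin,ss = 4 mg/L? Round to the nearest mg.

267 mg

τ/t½ = 64/43 ≈ 1.4884, so f = (1/2)^(64/43) ≈ 0.356414.
Cmin,ss = (D/Vd)·f/(1−f), so D = Cmin,ss·Vd·(1−f)/f.
D = 4 × 37 × (1−f)/f ≈ 4 × 37 × 1.80573 ≈ 267.25 mg.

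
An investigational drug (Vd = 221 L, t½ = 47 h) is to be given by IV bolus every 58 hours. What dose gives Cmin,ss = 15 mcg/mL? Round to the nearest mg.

τ/t½ = 58/47 ≈ 1.234, so f = (1/2)^(58/47) ≈ 0.425125.
Cmin,ss = (D/Vd)·f/(1−f), so D = Cmin,ss·Vd·(1−f)/f.
D = 15 × 221 × (1−f)/f ≈ 15 × 221 × 1.35225 ≈ 4482.71 mg.

4483 mg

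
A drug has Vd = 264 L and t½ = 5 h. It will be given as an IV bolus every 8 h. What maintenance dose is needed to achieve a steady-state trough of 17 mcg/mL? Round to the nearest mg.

τ/t½ = 8/5 ≈ 1.6, so f = (1/2)^(8/5) ≈ 0.329877.
Cmin,ss = (D/Vd)·f/(1−f), so D = Cmin,ss·Vd·(1−f)/f.
D = 17 × 264 × (1−f)/f ≈ 17 × 264 × 2.03143 ≈ 9117.06 mg.

9117 mg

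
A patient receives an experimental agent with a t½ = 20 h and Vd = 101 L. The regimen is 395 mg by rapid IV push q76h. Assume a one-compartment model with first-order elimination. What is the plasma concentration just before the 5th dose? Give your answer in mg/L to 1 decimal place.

f = (1/2)^(τ/t½) = (1/2)^(76/20) ≈ 0.0718.
C₀ = D/Vd = 395/101 ≈ 3.911 mg/L.
Before the 5th dose, 4 doses have been given. Superposition: Cmin = C₀·(f + f² + … + f^4).
≈ 3.911 × (0.0718 + 0.0052 + 0.0004 + 0.0000) ≈ 3.911 × 0.0774 ≈ 0.303 mg/L.

0.3 mg/L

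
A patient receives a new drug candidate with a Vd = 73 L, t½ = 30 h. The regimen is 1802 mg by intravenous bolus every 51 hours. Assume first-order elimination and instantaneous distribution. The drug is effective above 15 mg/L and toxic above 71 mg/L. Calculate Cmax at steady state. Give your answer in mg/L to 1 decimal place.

Over one 51-h interval, 51/30 ≈ 1.7 half-lives elapse, leaving f ≈ 0.3078 of each dose.
At steady state, accumulation factor R = 1/(1 − e^(−kτ)) ≈ 1.4447.
Single-dose peak C₀ = D/Vd = 1802/73 ≈ 24.685 mg/L.
Steady-state peak Cmax,ss = C₀·R ≈ 24.685 × 1.4447 ≈ 35.662 mg/L.
Peak 35.7 mg/L vs MTC 71 mg/L: below toxic threshold.

35.7 mg/L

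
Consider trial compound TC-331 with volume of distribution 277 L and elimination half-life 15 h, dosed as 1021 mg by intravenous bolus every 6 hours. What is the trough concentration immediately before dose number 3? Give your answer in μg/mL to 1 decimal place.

4.9 μg/mL

f = (1/2)^(τ/t½) = (1/2)^(6/15) ≈ 0.7579.
C₀ = D/Vd = 1021/277 ≈ 3.686 μg/mL.
Before the 3rd dose, 2 doses have been given. Superposition: Cmin = C₀·(f + f²).
≈ 3.686 × (0.7579 + 0.5744) ≈ 3.686 × 1.3323 ≈ 4.911 μg/mL.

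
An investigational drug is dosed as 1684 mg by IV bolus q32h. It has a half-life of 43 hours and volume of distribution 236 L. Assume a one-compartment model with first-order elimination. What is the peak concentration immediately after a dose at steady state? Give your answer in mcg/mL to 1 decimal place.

17.7 mcg/mL

Over one 32-h interval, 32/43 ≈ 0.74419 half-lives elapse, leaving f ≈ 0.5970 of each dose.
At steady state, accumulation factor R = 1/(1 − e^(−kτ)) ≈ 2.4814.
Each bolus raises the concentration by D/Vd = 1684/236 ≈ 7.136 mcg/mL.
Steady-state peak Cmax,ss = C₀·R ≈ 7.136 × 2.4814 ≈ 17.707 mcg/mL.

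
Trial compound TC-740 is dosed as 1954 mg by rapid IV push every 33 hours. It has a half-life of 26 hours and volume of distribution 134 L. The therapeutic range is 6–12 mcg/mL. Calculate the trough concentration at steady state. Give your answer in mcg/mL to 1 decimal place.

k = ln2/t½ = ln2/26 ≈ 0.026660 h⁻¹; fraction remaining f = e^(−kτ) = e^(−0.026660×33) ≈ 0.4149.
Accumulation ratio R = 1/(1 − f) ≈ 1/0.5851 ≈ 1.7091.
Single-dose peak C₀ = D/Vd = 1954/134 ≈ 14.582 mcg/mL.
Cmax,ss = C₀/(1 − f) ≈ 14.582/0.5851 ≈ 24.922 mcg/mL.
One interval later, Cmin,ss = Cmax,ss·e^(−kτ) ≈ 24.922 × 0.4149 ≈ 10.340 mcg/mL.
Trough 10.3 mcg/mL vs MEC 6 mcg/mL: adequate.

10.3 mcg/mL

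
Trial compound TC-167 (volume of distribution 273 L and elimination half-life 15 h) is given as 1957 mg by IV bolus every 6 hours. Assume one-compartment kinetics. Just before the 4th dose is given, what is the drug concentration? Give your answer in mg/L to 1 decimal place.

f = (1/2)^(τ/t½) = (1/2)^(6/15) ≈ 0.7579.
C₀ = D/Vd = 1957/273 ≈ 7.168 mg/L.
Before the 4th dose, 3 doses have been given. Superposition: Cmin = C₀·(f + f² + … + f^3).
≈ 7.168 × (0.7579 + 0.5744 + 0.4353) ≈ 7.168 × 1.7676 ≈ 12.670 mg/L.

12.7 mg/L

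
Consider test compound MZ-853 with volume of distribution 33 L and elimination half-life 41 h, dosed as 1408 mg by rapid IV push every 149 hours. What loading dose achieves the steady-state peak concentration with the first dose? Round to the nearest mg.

f = (1/2)^(149/41) ≈ 0.080540; accumulation ratio R = 1/(1−f) ≈ 1.08759.
Loading dose to hit Cmax,ss on first dose: D_load = D_maint·R ≈ 1408 × 1.08759 ≈ 1531.33 mg.

1531 mg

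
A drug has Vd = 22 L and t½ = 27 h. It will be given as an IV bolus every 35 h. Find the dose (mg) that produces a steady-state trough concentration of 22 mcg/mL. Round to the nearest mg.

705 mg

τ/t½ = 35/27 ≈ 1.2963, so f = (1/2)^(35/27) ≈ 0.407170.
Cmin,ss = (D/Vd)·f/(1−f), so D = Cmin,ss·Vd·(1−f)/f.
D = 22 × 22 × (1−f)/f ≈ 22 × 22 × 1.45598 ≈ 704.69 mg.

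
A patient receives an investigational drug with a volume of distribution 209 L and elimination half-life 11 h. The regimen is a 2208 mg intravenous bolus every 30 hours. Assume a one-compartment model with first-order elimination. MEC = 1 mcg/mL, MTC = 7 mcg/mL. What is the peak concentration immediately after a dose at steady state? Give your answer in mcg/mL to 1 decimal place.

12.4 mcg/mL

k = ln2/t½ = ln2/11 ≈ 0.063013 h⁻¹; fraction remaining f = e^(−kτ) = e^(−0.063013×30) ≈ 0.1510.
At steady state, accumulation factor R = 1/(1 − e^(−kτ)) ≈ 1.1779.
Single-dose peak C₀ = D/Vd = 2208/209 ≈ 10.565 mcg/mL.
Steady-state peak Cmax,ss = C₀·R ≈ 10.565 × 1.1779 ≈ 12.445 mcg/mL.
Peak 12.4 mcg/mL vs MTC 7 mcg/mL: exceeds toxic threshold.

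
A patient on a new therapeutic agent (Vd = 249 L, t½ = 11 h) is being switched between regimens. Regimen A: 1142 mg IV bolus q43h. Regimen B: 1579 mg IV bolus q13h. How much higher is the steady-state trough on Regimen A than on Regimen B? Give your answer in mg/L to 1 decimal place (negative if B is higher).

-4.7 mg/L

Regimen A: f = (1/2)^(43/11) ≈ 0.0666; Cmin,ss = (1142/249)·f/(1−f) ≈ 0.327 mg/L.
Regimen B: f = (1/2)^(13/11) ≈ 0.4408; Cmin,ss = (1579/249)·f/(1−f) ≈ 4.999 mg/L.
Difference ≈ 0.327 − 4.999 ≈ -4.672 mg/L.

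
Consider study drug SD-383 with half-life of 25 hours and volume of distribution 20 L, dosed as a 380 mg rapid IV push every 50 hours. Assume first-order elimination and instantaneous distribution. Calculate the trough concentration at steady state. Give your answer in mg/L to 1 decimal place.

The dosing interval is 2 half-lives, so f = 2^(−2) = 0.25.
Accumulation ratio R = 1/(1 − f) = 1/0.75 = 4/3.
Single-dose peak C₀ = D/Vd = 380/20 = 19 mg/L.
Steady-state peak Cmax,ss = C₀·R = 19 × 4/3 ≈ 25.333 mg/L.
Steady-state trough Cmin,ss = Cmax,ss·f ≈ 25.333 × 0.25 ≈ 6.333 mg/L.

6.3 mg/L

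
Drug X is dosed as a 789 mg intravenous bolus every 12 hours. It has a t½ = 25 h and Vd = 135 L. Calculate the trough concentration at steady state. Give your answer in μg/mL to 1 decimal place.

k = ln2/t½ = ln2/25 ≈ 0.027726 h⁻¹; fraction remaining f = e^(−kτ) = e^(−0.027726×12) ≈ 0.7170.
Accumulation ratio R = 1/(1 − f) ≈ 1/0.2830 ≈ 3.5336.
Each bolus raises the concentration by D/Vd = 789/135 ≈ 5.844 μg/mL.
Steady-state peak Cmax,ss = C₀·R ≈ 5.844 × 3.5336 ≈ 20.650 μg/mL.
One interval later, Cmin,ss = Cmax,ss·e^(−kτ) ≈ 20.650 × 0.7170 ≈ 14.806 μg/mL.

14.8 μg/mL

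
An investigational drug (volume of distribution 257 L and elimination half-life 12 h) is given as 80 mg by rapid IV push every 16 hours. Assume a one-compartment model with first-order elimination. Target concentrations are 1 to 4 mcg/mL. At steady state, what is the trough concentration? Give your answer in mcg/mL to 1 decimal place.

Over one 16-h interval, 16/12 ≈ 1.3333 half-lives elapse, leaving f ≈ 0.3969 of each dose.
Accumulation ratio R = 1/(1 − f) ≈ 1/0.6031 ≈ 1.6581.
Each bolus raises the concentration by D/Vd = 80/257 ≈ 0.311 mcg/mL.
Cmax,ss = C₀/(1 − f) ≈ 0.311/0.6031 ≈ 0.516 mcg/mL.
One interval later, Cmin,ss = Cmax,ss·e^(−kτ) ≈ 0.516 × 0.3969 ≈ 0.205 mcg/mL.
Trough 0.2 mcg/mL vs MEC 1 mcg/mL: subtherapeutic.

0.2 mcg/mL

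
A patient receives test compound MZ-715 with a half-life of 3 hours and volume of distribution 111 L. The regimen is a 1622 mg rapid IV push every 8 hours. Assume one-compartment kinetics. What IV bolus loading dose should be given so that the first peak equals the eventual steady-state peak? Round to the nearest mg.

f = (1/2)^(8/3) ≈ 0.157490; accumulation ratio R = 1/(1−f) ≈ 1.18693.
Loading dose to hit Cmax,ss on first dose: D_load = D_maint·R ≈ 1622 × 1.18693 ≈ 1925.20 mg.

1925 mg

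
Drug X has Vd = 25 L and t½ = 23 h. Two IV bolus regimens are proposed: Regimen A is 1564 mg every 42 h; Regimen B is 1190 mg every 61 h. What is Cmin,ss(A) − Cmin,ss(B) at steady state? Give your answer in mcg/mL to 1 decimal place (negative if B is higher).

Regimen A: f = (1/2)^(42/23) ≈ 0.2820; Cmin,ss = (1564/25)·f/(1−f) ≈ 24.571 mcg/mL.
Regimen B: f = (1/2)^(61/23) ≈ 0.1591; Cmin,ss = (1190/25)·f/(1−f) ≈ 9.006 mcg/mL.
Difference ≈ 24.571 − 9.006 ≈ 15.565 mcg/mL.

15.6 mcg/mL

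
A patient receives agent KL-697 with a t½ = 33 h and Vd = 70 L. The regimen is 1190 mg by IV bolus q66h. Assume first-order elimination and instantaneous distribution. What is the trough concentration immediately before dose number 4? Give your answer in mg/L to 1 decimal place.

5.6 mg/L

f = (1/2)^(τ/t½) = (1/2)^(66/33) ≈ 0.2500.
C₀ = D/Vd = 1190/70 ≈ 17.000 mg/L.
Before the 4th dose, 3 doses have been given. Superposition: Cmin = C₀·(f + f² + … + f^3).
≈ 17.000 × (0.2500 + 0.0625 + 0.0156) ≈ 17.000 × 0.3281 ≈ 5.578 mg/L.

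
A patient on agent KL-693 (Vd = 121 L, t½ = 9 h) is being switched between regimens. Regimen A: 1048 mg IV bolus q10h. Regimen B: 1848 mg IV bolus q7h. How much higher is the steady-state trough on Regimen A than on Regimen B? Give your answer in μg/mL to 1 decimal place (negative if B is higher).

Regimen A: f = (1/2)^(10/9) ≈ 0.4629; Cmin,ss = (1048/121)·f/(1−f) ≈ 7.465 μg/mL.
Regimen B: f = (1/2)^(7/9) ≈ 0.5833; Cmin,ss = (1848/121)·f/(1−f) ≈ 21.379 μg/mL.
Difference ≈ 7.465 − 21.379 ≈ -13.914 μg/mL.

-13.9 μg/mL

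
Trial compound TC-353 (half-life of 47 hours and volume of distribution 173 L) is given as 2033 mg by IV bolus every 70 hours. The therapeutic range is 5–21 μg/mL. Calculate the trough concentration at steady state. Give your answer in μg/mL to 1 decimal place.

6.5 μg/mL

k = ln2/t½ = ln2/47 ≈ 0.014748 h⁻¹; fraction remaining f = e^(−kτ) = e^(−0.014748×70) ≈ 0.3562.
Accumulation ratio R = 1/(1 − f) ≈ 1/0.6438 ≈ 1.5533.
Single-dose peak C₀ = D/Vd = 2033/173 ≈ 11.751 μg/mL.
Steady-state peak Cmax,ss = C₀·R ≈ 11.751 × 1.5533 ≈ 18.253 μg/mL.
Steady-state trough Cmin,ss = Cmax,ss·f ≈ 18.253 × 0.3562 ≈ 6.502 μg/mL.
Trough 6.5 μg/mL vs MEC 5 μg/mL: adequate.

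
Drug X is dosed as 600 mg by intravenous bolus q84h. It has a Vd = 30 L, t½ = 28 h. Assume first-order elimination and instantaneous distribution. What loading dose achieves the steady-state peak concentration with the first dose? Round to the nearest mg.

f = (1/2)^(84/28) ≈ 0.125000; accumulation ratio R = 1/(1−f) ≈ 1.14286.
Loading dose to hit Cmax,ss on first dose: D_load = D_maint·R ≈ 600 × 1.14286 ≈ 685.72 mg.

686 mg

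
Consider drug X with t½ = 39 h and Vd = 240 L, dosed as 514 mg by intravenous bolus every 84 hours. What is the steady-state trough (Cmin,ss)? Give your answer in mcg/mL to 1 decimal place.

Over one 84-h interval, 84/39 ≈ 2.1538 half-lives elapse, leaving f ≈ 0.2247 of each dose.
Single-dose peak C₀ = D/Vd = 514/240 ≈ 2.142 mcg/mL.
Steady-state trough Cmin,ss = C₀·f/(1−f) ≈ 2.142 × 0.2247/0.7753 ≈ 0.621 mcg/mL.

0.6 mcg/mL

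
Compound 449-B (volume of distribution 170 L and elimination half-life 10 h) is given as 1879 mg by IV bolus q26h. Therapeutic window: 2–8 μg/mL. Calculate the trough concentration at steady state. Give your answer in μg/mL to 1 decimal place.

2.2 μg/mL

τ/t½ = 26/10 ≈ 2.6, so fraction remaining f = (1/2)^(26/10) ≈ 0.1649.
Single-dose peak C₀ = D/Vd = 1879/170 ≈ 11.053 μg/mL.
Steady-state trough Cmin,ss = C₀·f/(1−f) ≈ 11.053 × 0.1649/0.8351 ≈ 2.183 μg/mL.
Trough 2.2 μg/mL vs MEC 2 μg/mL: adequate.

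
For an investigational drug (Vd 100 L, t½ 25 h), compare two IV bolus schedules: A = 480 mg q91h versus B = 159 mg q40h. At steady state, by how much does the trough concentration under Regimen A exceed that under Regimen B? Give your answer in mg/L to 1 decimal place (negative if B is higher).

Regimen A: f = (1/2)^(91/25) ≈ 0.0802; Cmin,ss = (480/100)·f/(1−f) ≈ 0.419 mg/L.
Regimen B: f = (1/2)^(40/25) ≈ 0.3299; Cmin,ss = (159/100)·f/(1−f) ≈ 0.783 mg/L.
Difference ≈ 0.419 − 0.783 ≈ -0.364 mg/L.

-0.4 mg/L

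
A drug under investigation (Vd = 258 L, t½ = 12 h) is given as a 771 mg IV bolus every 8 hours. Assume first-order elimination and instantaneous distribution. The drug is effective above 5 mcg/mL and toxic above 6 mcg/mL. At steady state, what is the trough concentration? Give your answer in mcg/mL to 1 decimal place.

5.1 mcg/mL

τ/t½ = 8/12 ≈ 0.66667, so fraction remaining f = (1/2)^(8/12) ≈ 0.6300.
Each bolus raises the concentration by D/Vd = 771/258 ≈ 2.988 mcg/mL.
Steady-state trough Cmin,ss = C₀·f/(1−f) ≈ 2.988 × 0.6300/0.3700 ≈ 5.088 mcg/mL.
Trough 5.1 mcg/mL vs MEC 5 mcg/mL: adequate.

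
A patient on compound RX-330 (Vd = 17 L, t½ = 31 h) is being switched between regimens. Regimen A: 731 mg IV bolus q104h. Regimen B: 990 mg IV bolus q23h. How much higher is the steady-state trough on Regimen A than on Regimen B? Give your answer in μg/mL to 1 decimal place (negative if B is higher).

-81.9 μg/mL

Regimen A: f = (1/2)^(104/31) ≈ 0.0977; Cmin,ss = (731/17)·f/(1−f) ≈ 4.656 μg/mL.
Regimen B: f = (1/2)^(23/31) ≈ 0.5979; Cmin,ss = (990/17)·f/(1−f) ≈ 86.593 μg/mL.
Difference ≈ 4.656 − 86.593 ≈ -81.937 μg/mL.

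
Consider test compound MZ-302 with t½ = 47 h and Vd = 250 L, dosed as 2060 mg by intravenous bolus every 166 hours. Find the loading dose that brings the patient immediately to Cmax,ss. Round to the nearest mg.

f = (1/2)^(166/47) ≈ 0.086455; accumulation ratio R = 1/(1−f) ≈ 1.09464.
Loading dose to hit Cmax,ss on first dose: D_load = D_maint·R ≈ 2060 × 1.09464 ≈ 2254.96 mg.

2255 mg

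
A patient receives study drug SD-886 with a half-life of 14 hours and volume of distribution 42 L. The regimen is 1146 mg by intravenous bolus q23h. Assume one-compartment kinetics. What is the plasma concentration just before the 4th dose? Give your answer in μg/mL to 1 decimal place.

12.4 μg/mL

f = (1/2)^(τ/t½) = (1/2)^(23/14) ≈ 0.3202.
C₀ = D/Vd = 1146/42 ≈ 27.286 μg/mL.
Before the 4th dose, 3 doses have been given. Superposition: Cmin = C₀·(f + f² + … + f^3).
≈ 27.286 × (0.3202 + 0.1025 + 0.0328) ≈ 27.286 × 0.4555 ≈ 12.429 μg/mL.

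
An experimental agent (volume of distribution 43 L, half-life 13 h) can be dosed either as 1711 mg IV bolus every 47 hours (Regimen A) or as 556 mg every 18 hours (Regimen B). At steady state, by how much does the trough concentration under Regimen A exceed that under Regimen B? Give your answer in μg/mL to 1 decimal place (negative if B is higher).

Regimen A: f = (1/2)^(47/13) ≈ 0.0816; Cmin,ss = (1711/43)·f/(1−f) ≈ 3.535 μg/mL.
Regimen B: f = (1/2)^(18/13) ≈ 0.3830; Cmin,ss = (556/43)·f/(1−f) ≈ 8.026 μg/mL.
Difference ≈ 3.535 − 8.026 ≈ -4.491 μg/mL.

-4.5 μg/mL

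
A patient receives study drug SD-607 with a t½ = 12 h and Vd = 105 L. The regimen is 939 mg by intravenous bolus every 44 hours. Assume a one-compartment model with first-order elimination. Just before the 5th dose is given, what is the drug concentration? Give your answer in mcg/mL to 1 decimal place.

f = (1/2)^(τ/t½) = (1/2)^(44/12) ≈ 0.0787.
C₀ = D/Vd = 939/105 ≈ 8.943 mcg/mL.
Before the 5th dose, 4 doses have been given. Superposition: Cmin = C₀·(f + f² + … + f^4).
≈ 8.943 × (0.0787 + 0.0062 + 0.0005 + 0.0000) ≈ 8.943 × 0.0854 ≈ 0.764 mcg/mL.

0.8 mcg/mL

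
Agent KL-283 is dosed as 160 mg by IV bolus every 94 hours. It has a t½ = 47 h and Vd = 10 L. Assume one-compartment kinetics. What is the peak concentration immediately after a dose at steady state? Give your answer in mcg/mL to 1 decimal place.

21.3 mcg/mL

τ = 94 h = 2 half-lives, so f = (1/2)^2 = 0.25.
At steady state, R = 1/(1 − 0.25) = 4/3.
Single-dose peak C₀ = D/Vd = 160/10 = 16 mcg/mL.
Steady-state peak Cmax,ss = C₀·R = 16 × 4/3 ≈ 21.333 mcg/mL.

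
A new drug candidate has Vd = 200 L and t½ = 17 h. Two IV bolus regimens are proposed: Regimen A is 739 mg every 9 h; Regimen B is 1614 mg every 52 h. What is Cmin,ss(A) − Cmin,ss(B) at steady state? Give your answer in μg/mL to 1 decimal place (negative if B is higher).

7.2 μg/mL

Regimen A: f = (1/2)^(9/17) ≈ 0.6928; Cmin,ss = (739/200)·f/(1−f) ≈ 8.333 μg/mL.
Regimen B: f = (1/2)^(52/17) ≈ 0.1200; Cmin,ss = (1614/200)·f/(1−f) ≈ 1.100 μg/mL.
Difference ≈ 8.333 − 1.100 ≈ 7.233 μg/mL.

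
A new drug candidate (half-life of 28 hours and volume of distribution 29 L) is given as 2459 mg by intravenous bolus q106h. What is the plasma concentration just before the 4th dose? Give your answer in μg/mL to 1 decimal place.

6.6 μg/mL

f = (1/2)^(τ/t½) = (1/2)^(106/28) ≈ 0.0725.
C₀ = D/Vd = 2459/29 ≈ 84.793 μg/mL.
Before the 4th dose, 3 doses have been given. Superposition: Cmin = C₀·(f + f² + … + f^3).
≈ 84.793 × (0.0725 + 0.0053 + 0.0004) ≈ 84.793 × 0.0782 ≈ 6.631 μg/mL.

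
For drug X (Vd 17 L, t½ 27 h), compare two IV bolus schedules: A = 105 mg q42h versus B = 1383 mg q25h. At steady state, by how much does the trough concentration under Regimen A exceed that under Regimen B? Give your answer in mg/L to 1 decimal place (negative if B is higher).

Regimen A: f = (1/2)^(42/27) ≈ 0.3402; Cmin,ss = (105/17)·f/(1−f) ≈ 3.185 mg/L.
Regimen B: f = (1/2)^(25/27) ≈ 0.5263; Cmin,ss = (1383/17)·f/(1−f) ≈ 90.386 mg/L.
Difference ≈ 3.185 − 90.386 ≈ -87.201 mg/L.

-87.2 mg/L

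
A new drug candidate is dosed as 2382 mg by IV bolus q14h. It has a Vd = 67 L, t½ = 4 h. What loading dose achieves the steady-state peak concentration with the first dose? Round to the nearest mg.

2613 mg

f = (1/2)^(14/4) ≈ 0.088388; accumulation ratio R = 1/(1−f) ≈ 1.09696.
Loading dose to hit Cmax,ss on first dose: D_load = D_maint·R ≈ 2382 × 1.09696 ≈ 2612.96 mg.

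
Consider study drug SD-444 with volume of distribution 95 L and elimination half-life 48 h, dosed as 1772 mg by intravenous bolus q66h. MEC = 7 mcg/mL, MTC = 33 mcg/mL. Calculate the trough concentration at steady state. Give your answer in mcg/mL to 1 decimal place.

τ/t½ = 66/48 ≈ 1.375, so fraction remaining f = (1/2)^(66/48) ≈ 0.3856.
Accumulation ratio R = 1/(1 − f) ≈ 1/0.6144 ≈ 1.6276.
Each bolus raises the concentration by D/Vd = 1772/95 ≈ 18.653 mcg/mL.
Steady-state peak Cmax,ss = C₀·R ≈ 18.653 × 1.6276 ≈ 30.360 mcg/mL.
One interval later, Cmin,ss = Cmax,ss·e^(−kτ) ≈ 30.360 × 0.3856 ≈ 11.707 mcg/mL.
Trough 11.7 mcg/mL vs MEC 7 mcg/mL: adequate.

11.7 mcg/mL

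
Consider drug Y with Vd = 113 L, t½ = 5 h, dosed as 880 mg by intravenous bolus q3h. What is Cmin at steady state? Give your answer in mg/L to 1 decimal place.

τ/t½ = 3/5 ≈ 0.6, so fraction remaining f = (1/2)^(3/5) ≈ 0.6598.
Accumulation ratio R = 1/(1 − f) ≈ 1/0.3402 ≈ 2.9394.
Each bolus raises the concentration by D/Vd = 880/113 ≈ 7.788 mg/L.
Steady-state peak Cmax,ss = C₀·R ≈ 7.788 × 2.9394 ≈ 22.892 mg/L.
Steady-state trough Cmin,ss = Cmax,ss·f ≈ 22.892 × 0.6598 ≈ 15.104 mg/L.

15.1 mg/L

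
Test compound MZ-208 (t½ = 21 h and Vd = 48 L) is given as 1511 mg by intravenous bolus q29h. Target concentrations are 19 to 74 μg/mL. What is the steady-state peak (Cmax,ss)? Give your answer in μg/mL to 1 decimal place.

k = ln2/t½ = ln2/21 ≈ 0.033007 h⁻¹; fraction remaining f = e^(−kτ) = e^(−0.033007×29) ≈ 0.3840.
Accumulation ratio R = 1/(1 − f) ≈ 1/0.6160 ≈ 1.6234.
Single-dose peak C₀ = D/Vd = 1511/48 ≈ 31.479 μg/mL.
Cmax,ss = C₀/(1 − f) ≈ 31.479/0.6160 ≈ 51.102 μg/mL.
Peak 51.1 μg/mL vs MTC 74 μg/mL: below toxic threshold.

51.1 μg/mL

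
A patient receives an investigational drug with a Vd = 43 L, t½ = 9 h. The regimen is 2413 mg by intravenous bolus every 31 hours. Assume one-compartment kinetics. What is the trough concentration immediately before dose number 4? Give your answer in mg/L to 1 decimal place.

f = (1/2)^(τ/t½) = (1/2)^(31/9) ≈ 0.0919.
C₀ = D/Vd = 2413/43 ≈ 56.116 mg/L.
Before the 4th dose, 3 doses have been given. Superposition: Cmin = C₀·(f + f² + … + f^3).
≈ 56.116 × (0.0919 + 0.0084 + 0.0008) ≈ 56.116 × 0.1011 ≈ 5.673 mg/L.

5.7 mg/L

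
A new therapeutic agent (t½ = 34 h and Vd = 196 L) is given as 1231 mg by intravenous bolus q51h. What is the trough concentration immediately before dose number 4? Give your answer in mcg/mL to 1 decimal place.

f = (1/2)^(τ/t½) = (1/2)^(51/34) ≈ 0.3536.
C₀ = D/Vd = 1231/196 ≈ 6.281 mcg/mL.
Before the 4th dose, 3 doses have been given. Superposition: Cmin = C₀·(f + f² + … + f^3).
≈ 6.281 × (0.3536 + 0.1250 + 0.0442) ≈ 6.281 × 0.5228 ≈ 3.284 mcg/mL.

3.3 mcg/mL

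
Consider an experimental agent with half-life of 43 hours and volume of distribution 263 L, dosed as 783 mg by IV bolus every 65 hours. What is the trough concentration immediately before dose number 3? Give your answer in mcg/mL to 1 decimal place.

f = (1/2)^(τ/t½) = (1/2)^(65/43) ≈ 0.3507.
C₀ = D/Vd = 783/263 ≈ 2.977 mcg/mL.
Before the 3rd dose, 2 doses have been given. Superposition: Cmin = C₀·(f + f²).
≈ 2.977 × (0.3507 + 0.1230) ≈ 2.977 × 0.4737 ≈ 1.410 mcg/mL.

1.4 mcg/mL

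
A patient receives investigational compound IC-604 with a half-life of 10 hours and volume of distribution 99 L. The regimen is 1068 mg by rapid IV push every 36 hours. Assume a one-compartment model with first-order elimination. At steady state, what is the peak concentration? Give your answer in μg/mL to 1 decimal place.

τ/t½ = 36/10 ≈ 3.6, so fraction remaining f = (1/2)^(36/10) ≈ 0.0825.
At steady state, accumulation factor R = 1/(1 − e^(−kτ)) ≈ 1.0899.
Each bolus raises the concentration by D/Vd = 1068/99 ≈ 10.788 μg/mL.
Steady-state peak Cmax,ss = C₀·R ≈ 10.788 × 1.0899 ≈ 11.758 μg/mL.

11.8 μg/mL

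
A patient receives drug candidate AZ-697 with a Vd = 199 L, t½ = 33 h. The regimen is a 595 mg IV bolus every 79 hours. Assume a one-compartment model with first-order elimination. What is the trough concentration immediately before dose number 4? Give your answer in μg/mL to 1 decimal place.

0.7 μg/mL

f = (1/2)^(τ/t½) = (1/2)^(79/33) ≈ 0.1903.
C₀ = D/Vd = 595/199 ≈ 2.990 μg/mL.
Before the 4th dose, 3 doses have been given. Superposition: Cmin = C₀·(f + f² + … + f^3).
≈ 2.990 × (0.1903 + 0.0362 + 0.0069) ≈ 2.990 × 0.2334 ≈ 0.698 μg/mL.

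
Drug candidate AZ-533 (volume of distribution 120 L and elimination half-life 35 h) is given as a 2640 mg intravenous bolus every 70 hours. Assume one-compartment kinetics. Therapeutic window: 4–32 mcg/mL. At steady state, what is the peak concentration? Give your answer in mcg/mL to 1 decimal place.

29.3 mcg/mL

τ = 70 h = 2 half-lives, so f = (1/2)^2 = 0.25.
At steady state, R = 1/(1 − 0.25) = 4/3.
Single-dose peak C₀ = D/Vd = 2640/120 = 22 mcg/mL.
Steady-state peak Cmax,ss = C₀·R = 22 × 4/3 ≈ 29.333 mcg/mL.
Peak 29.3 mcg/mL vs MTC 32 mcg/mL: below toxic threshold.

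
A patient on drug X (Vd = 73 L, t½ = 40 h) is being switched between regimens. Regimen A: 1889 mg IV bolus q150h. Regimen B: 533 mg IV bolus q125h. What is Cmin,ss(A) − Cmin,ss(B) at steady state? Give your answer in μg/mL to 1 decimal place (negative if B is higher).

1.1 μg/mL

Regimen A: f = (1/2)^(150/40) ≈ 0.0743; Cmin,ss = (1889/73)·f/(1−f) ≈ 2.077 μg/mL.
Regimen B: f = (1/2)^(125/40) ≈ 0.1146; Cmin,ss = (533/73)·f/(1−f) ≈ 0.945 μg/mL.
Difference ≈ 2.077 − 0.945 ≈ 1.132 μg/mL.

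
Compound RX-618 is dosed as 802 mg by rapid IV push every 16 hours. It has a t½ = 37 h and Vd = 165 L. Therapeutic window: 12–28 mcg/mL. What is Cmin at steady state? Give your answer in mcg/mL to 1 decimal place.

13.9 mcg/mL

τ/t½ = 16/37 ≈ 0.43243, so fraction remaining f = (1/2)^(16/37) ≈ 0.7410.
Accumulation ratio R = 1/(1 − f) ≈ 1/0.2590 ≈ 3.8610.
Single-dose peak C₀ = D/Vd = 802/165 ≈ 4.861 mcg/mL.
Steady-state peak Cmax,ss = C₀·R ≈ 4.861 × 3.8610 ≈ 18.768 mcg/mL.
Steady-state trough Cmin,ss = Cmax,ss·f ≈ 18.768 × 0.7410 ≈ 13.907 mcg/mL.
Trough 13.9 mcg/mL vs MEC 12 mcg/mL: adequate.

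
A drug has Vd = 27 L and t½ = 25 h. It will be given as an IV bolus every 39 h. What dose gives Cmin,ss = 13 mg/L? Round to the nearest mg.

τ/t½ = 39/25 ≈ 1.56, so f = (1/2)^(39/25) ≈ 0.339151.
Cmin,ss = (D/Vd)·f/(1−f), so D = Cmin,ss·Vd·(1−f)/f.
D = 13 × 27 × (1−f)/f ≈ 13 × 27 × 1.94854 ≈ 683.94 mg.

684 mg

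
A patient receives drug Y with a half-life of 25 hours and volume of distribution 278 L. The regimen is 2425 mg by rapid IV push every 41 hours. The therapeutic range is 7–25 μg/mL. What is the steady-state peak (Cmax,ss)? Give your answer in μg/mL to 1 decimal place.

τ/t½ = 41/25 ≈ 1.64, so fraction remaining f = (1/2)^(41/25) ≈ 0.3209.
At steady state, accumulation factor R = 1/(1 − e^(−kτ)) ≈ 1.4725.
Single-dose peak C₀ = D/Vd = 2425/278 ≈ 8.723 μg/mL.
Steady-state peak Cmax,ss = C₀·R ≈ 8.723 × 1.4725 ≈ 12.845 μg/mL.
Peak 12.8 μg/mL vs MTC 25 μg/mL: below toxic threshold.

12.8 μg/mL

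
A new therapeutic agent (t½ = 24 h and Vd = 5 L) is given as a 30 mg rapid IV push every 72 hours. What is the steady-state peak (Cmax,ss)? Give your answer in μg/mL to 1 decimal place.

τ = 72 h = 3 half-lives, so f = (1/2)^3 = 0.125.
Accumulation ratio R = 1/(1 − f) = 1/0.875 = 8/7.
Single-dose peak C₀ = D/Vd = 30/5 = 6 μg/mL.
Steady-state peak Cmax,ss = C₀·R = 6 × 8/7 ≈ 6.857 μg/mL.

6.9 μg/mL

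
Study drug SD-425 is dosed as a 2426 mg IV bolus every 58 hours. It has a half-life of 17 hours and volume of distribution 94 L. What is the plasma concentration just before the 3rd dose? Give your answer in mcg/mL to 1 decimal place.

f = (1/2)^(τ/t½) = (1/2)^(58/17) ≈ 0.0940.
C₀ = D/Vd = 2426/94 ≈ 25.809 mcg/mL.
Before the 3rd dose, 2 doses have been given. Superposition: Cmin = C₀·(f + f²).
≈ 25.809 × (0.0940 + 0.0088) ≈ 25.809 × 0.1028 ≈ 2.653 mcg/mL.

2.7 mcg/mL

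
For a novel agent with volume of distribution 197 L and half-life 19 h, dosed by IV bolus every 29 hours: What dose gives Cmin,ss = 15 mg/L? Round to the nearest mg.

τ/t½ = 29/19 ≈ 1.5263, so f = (1/2)^(29/19) ≈ 0.347163.
Cmin,ss = (D/Vd)·f/(1−f), so D = Cmin,ss·Vd·(1−f)/f.
D = 15 × 197 × (1−f)/f ≈ 15 × 197 × 1.88049 ≈ 5556.85 mg.

5557 mg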